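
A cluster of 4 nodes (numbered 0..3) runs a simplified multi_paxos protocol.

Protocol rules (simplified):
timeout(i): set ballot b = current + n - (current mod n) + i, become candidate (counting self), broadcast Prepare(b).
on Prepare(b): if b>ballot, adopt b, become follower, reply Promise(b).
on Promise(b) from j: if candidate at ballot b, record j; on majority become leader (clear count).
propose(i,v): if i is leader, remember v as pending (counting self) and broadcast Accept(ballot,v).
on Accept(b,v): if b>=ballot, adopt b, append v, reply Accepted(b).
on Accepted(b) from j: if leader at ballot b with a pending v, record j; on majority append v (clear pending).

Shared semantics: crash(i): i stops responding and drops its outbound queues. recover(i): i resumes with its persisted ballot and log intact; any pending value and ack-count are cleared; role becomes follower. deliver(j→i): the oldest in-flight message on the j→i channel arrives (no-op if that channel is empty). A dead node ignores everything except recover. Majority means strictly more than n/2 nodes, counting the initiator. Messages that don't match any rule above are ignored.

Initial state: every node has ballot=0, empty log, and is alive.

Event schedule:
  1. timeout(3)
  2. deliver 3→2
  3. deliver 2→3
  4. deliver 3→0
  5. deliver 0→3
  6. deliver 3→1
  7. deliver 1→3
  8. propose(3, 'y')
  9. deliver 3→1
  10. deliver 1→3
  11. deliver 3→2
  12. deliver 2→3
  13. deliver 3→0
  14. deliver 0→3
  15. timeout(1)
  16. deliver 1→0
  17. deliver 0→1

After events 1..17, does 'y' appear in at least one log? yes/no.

e1 timeout(3): 3[cand,b=7,-]
e2 deliver 3→2: 2[foll,b=7,-]
e3 deliver 2→3: ·
e4 deliver 3→0: 0[foll,b=7,-]
e5 deliver 0→3: 3[lead,b=7,-]
e6 deliver 3→1: 1[foll,b=7,-]
e7 deliver 1→3: ·
e8 propose(3,'y'): ·
e9 deliver 3→1: 1[foll,b=7,y]
e10 deliver 1→3: ·
e11 deliver 3→2: 2[foll,b=7,y]
e12 deliver 2→3: 3[lead,b=7,y]
e13 deliver 3→0: 0[foll,b=7,y]
e14 deliver 0→3: ·
e15 timeout(1): 1[cand,b=9,y]
e16 deliver 1→0: 0[foll,b=9,y]
e17 deliver 0→1: ·

yes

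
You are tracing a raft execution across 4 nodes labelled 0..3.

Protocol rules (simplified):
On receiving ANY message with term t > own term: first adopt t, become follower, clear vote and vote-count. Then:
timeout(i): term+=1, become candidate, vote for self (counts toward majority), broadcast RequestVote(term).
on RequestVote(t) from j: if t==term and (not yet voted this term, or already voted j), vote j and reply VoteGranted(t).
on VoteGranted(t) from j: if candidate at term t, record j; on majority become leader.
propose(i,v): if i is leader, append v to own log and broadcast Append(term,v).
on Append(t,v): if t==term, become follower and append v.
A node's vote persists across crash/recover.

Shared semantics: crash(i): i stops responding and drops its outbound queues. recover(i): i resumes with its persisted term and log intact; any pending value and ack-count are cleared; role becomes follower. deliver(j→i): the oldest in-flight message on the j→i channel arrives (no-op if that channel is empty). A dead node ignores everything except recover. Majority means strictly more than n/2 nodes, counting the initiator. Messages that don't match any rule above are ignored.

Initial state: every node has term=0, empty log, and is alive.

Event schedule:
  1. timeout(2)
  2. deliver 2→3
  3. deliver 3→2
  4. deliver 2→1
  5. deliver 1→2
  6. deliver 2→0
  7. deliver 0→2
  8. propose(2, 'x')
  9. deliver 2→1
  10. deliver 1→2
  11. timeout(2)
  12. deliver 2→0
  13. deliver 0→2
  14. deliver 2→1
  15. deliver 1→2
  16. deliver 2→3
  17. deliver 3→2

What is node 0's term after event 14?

1

[1] timeout(2) → N2(cand t1 [-])
[2] deliver 2→3 → N3(foll t1 [-])
[3] deliver 3→2 → ∅
[4] deliver 2→1 → N1(foll t1 [-])
[5] deliver 1→2 → N2(lead t1 [-])
[6] deliver 2→0 → N0(foll t1 [-])
[7] deliver 0→2 → ∅
[8] propose(2,'x') → N2(lead t1 [x])
[9] deliver 2→1 → N1(foll t1 [x])
[10] deliver 1→2 → ∅
[11] timeout(2) → N2(cand t2 [x])
[12] deliver 2→0 → N0(foll t1 [x])
[13] deliver 0→2 → ∅
[14] deliver 2→1 → N1(foll t2 [x])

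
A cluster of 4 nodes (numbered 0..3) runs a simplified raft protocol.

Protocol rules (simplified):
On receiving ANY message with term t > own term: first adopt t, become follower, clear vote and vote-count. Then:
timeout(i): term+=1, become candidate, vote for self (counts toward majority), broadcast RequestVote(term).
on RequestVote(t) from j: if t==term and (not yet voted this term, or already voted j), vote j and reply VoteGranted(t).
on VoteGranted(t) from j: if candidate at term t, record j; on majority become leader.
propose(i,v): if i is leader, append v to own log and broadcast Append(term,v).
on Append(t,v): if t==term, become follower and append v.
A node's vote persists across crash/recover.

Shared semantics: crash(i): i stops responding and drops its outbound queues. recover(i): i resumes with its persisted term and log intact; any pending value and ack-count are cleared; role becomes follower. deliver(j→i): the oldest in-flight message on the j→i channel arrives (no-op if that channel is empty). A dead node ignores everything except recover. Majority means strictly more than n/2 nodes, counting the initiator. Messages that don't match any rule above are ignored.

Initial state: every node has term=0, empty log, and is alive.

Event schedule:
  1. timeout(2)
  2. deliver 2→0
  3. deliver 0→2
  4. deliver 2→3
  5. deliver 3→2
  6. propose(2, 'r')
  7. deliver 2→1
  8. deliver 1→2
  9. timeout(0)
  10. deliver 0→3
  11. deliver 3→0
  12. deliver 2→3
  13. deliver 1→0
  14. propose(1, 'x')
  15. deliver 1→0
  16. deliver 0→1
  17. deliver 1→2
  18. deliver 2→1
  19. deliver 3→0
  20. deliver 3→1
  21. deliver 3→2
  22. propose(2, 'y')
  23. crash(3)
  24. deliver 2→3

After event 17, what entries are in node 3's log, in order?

1. timeout(2):  <2:cand t1 ->
2. deliver 2→0:  <0:foll t1 ->
3. deliver 0→2:  nop
4. deliver 2→3:  <3:foll t1 ->
5. deliver 3→2:  <2:lead t1 ->
6. propose(2,'r'):  <2:lead t1 r>
7. deliver 2→1:  <1:foll t1 ->
8. deliver 1→2:  nop
9. timeout(0):  <0:cand t2 ->
10. deliver 0→3:  <3:foll t2 ->
11. deliver 3→0:  nop
12. deliver 2→3:  nop
13. deliver 1→0:  nop
14. propose(1,'x'):  nop
15. deliver 1→0:  nop
16. deliver 0→1:  <1:foll t2 ->
17. deliver 1→2:  nop

empty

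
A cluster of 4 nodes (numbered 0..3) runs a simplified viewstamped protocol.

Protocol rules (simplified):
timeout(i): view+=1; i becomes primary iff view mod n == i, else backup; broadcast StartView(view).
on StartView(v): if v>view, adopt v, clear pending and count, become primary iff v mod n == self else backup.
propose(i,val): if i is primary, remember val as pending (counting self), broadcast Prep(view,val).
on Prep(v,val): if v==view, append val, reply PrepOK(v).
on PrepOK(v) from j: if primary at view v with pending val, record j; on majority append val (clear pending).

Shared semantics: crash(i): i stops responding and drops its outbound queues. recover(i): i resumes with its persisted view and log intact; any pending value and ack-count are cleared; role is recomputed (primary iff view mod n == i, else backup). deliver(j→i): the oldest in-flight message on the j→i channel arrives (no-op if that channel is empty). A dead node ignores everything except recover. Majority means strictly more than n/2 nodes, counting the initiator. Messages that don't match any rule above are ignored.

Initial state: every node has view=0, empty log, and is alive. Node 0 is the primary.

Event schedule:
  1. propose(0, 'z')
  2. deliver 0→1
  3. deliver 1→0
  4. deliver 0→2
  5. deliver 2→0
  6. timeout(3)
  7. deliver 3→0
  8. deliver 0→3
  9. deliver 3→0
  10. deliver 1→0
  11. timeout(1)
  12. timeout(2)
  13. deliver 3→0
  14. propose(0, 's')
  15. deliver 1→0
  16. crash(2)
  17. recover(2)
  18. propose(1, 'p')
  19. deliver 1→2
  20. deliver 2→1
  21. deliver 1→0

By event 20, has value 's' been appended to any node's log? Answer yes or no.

e1 propose(0,'z'): ·
e2 deliver 0→1: 1[back,v=0,z]
e3 deliver 1→0: ·
e4 deliver 0→2: 2[back,v=0,z]
e5 deliver 2→0: 0[prim,v=0,z]
e6 timeout(3): 3[back,v=1,-]
e7 deliver 3→0: 0[back,v=1,z]
e8 deliver 0→3: ·
e9 deliver 3→0: ·
e10 deliver 1→0: ·
e11 timeout(1): 1[prim,v=1,z]
e12 timeout(2): 2[back,v=1,z]
e13 deliver 3→0: ·
e14 propose(0,'s'): ·
e15 deliver 1→0: ·
e16 crash(2): 2[✗back,v=1,z]
e17 recover(2): 2[back,v=1,z]
e18 propose(1,'p'): ·
e19 deliver 1→2: ·
e20 deliver 2→1: ·

no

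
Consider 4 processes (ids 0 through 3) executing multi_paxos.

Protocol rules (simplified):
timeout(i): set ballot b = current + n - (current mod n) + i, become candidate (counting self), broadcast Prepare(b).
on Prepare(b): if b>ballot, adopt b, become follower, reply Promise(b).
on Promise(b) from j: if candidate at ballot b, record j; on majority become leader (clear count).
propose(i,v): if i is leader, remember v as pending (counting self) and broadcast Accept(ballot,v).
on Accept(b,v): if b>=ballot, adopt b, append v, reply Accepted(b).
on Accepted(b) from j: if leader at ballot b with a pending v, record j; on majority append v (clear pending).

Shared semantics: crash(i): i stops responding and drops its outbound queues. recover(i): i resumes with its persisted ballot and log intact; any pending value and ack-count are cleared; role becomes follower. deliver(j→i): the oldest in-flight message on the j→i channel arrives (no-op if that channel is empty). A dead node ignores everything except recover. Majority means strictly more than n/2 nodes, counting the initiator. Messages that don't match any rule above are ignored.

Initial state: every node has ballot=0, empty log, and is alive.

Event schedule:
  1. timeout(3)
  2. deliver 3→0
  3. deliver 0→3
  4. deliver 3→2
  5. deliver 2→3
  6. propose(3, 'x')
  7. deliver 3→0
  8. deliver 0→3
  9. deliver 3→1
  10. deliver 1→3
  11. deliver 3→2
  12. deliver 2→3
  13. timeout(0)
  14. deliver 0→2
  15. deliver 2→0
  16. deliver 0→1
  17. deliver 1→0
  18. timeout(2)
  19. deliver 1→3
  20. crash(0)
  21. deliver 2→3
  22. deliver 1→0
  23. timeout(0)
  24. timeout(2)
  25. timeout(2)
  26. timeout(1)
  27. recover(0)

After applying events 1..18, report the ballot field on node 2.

1. timeout(3):  <3:cand b7 ->
2. deliver 3→0:  <0:foll b7 ->
3. deliver 0→3:  nop
4. deliver 3→2:  <2:foll b7 ->
5. deliver 2→3:  <3:lead b7 ->
6. propose(3,'x'):  nop
7. deliver 3→0:  <0:foll b7 x>
8. deliver 0→3:  nop
9. deliver 3→1:  <1:foll b7 ->
10. deliver 1→3:  nop
11. deliver 3→2:  <2:foll b7 x>
12. deliver 2→3:  <3:lead b7 x>
13. timeout(0):  <0:cand b8 x>
14. deliver 0→2:  <2:foll b8 x>
15. deliver 2→0:  nop
16. deliver 0→1:  <1:foll b8 ->
17. deliver 1→0:  <0:lead b8 x>
18. timeout(2):  <2:cand b14 x>

14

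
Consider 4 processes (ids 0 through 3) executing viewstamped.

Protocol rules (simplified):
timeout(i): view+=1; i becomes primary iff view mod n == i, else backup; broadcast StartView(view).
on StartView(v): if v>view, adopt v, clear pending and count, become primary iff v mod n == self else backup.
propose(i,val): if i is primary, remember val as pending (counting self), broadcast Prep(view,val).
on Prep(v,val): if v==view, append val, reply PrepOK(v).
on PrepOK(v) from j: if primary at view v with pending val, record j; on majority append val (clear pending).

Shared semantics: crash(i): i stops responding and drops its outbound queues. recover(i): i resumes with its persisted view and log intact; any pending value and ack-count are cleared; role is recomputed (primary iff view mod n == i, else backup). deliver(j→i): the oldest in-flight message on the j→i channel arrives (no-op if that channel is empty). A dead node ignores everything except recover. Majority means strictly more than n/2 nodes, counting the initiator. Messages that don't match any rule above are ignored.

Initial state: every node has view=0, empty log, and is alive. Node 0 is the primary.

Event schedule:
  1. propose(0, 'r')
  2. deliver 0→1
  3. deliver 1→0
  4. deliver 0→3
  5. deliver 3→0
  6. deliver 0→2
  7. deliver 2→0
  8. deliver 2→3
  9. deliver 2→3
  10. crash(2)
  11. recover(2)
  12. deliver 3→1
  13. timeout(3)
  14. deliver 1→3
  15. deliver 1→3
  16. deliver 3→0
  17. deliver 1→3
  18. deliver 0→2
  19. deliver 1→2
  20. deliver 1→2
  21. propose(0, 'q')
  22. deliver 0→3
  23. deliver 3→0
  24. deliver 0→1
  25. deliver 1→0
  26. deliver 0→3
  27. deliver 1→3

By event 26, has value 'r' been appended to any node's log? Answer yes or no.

yes

after 1 — propose(0,'r'): ·
after 2 — deliver 0→1: n1:back/v0/[r]
after 3 — deliver 1→0: ·
after 4 — deliver 0→3: n3:back/v0/[r]
after 5 — deliver 3→0: n0:prim/v0/[r]
after 6 — deliver 0→2: n2:back/v0/[r]
after 7 — deliver 2→0: ·
after 8 — deliver 2→3: ·
after 9 — deliver 2→3: ·
after 10 — crash(2): n2:✗back/v0/[r]
after 11 — recover(2): n2:back/v0/[r]
after 12 — deliver 3→1: ·
after 13 — timeout(3): n3:back/v1/[r]
after 14 — deliver 1→3: ·
after 15 — deliver 1→3: ·
after 16 — deliver 3→0: n0:back/v1/[r]
after 17 — deliver 1→3: ·
after 18 — deliver 0→2: ·
after 19 — deliver 1→2: ·
after 20 — deliver 1→2: ·
after 21 — propose(0,'q'): ·
after 22 — deliver 0→3: ·
after 23 — deliver 3→0: ·
after 24 — deliver 0→1: ·
after 25 — deliver 1→0: ·
after 26 — deliver 0→3: ·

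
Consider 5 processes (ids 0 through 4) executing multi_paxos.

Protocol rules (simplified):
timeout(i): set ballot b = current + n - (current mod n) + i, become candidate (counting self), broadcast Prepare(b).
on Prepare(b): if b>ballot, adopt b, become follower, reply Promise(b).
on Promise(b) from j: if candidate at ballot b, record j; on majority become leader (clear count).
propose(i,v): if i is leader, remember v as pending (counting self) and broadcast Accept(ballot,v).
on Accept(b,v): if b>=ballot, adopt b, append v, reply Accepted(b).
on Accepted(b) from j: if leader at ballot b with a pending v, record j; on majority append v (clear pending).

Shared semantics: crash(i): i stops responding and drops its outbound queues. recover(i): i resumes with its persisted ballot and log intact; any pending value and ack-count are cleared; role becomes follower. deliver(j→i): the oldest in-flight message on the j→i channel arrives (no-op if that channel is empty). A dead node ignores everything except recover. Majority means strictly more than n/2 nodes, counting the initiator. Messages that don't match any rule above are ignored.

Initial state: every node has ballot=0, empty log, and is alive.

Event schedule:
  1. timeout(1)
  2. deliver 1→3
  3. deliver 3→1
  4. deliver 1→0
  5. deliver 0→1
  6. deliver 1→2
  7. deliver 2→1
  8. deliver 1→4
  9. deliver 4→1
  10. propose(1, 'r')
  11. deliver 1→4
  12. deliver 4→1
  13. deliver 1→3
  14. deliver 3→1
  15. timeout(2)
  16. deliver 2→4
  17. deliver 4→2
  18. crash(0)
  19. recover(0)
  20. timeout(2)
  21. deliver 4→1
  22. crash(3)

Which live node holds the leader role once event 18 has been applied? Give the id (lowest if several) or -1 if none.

1

step 1 timeout(1): 1={cand,b=6,log=-}
step 2 deliver 1→3: 3={foll,b=6,log=-}
step 3 deliver 3→1: —
step 4 deliver 1→0: 0={foll,b=6,log=-}
step 5 deliver 0→1: 1={lead,b=6,log=-}
step 6 deliver 1→2: 2={foll,b=6,log=-}
step 7 deliver 2→1: —
step 8 deliver 1→4: 4={foll,b=6,log=-}
step 9 deliver 4→1: —
step 10 propose(1,'r'): —
step 11 deliver 1→4: 4={foll,b=6,log=r}
step 12 deliver 4→1: —
step 13 deliver 1→3: 3={foll,b=6,log=r}
step 14 deliver 3→1: 1={lead,b=6,log=r}
step 15 timeout(2): 2={cand,b=12,log=-}
step 16 deliver 2→4: 4={foll,b=12,log=r}
step 17 deliver 4→2: —
step 18 crash(0): 0={✗foll,b=6,log=-}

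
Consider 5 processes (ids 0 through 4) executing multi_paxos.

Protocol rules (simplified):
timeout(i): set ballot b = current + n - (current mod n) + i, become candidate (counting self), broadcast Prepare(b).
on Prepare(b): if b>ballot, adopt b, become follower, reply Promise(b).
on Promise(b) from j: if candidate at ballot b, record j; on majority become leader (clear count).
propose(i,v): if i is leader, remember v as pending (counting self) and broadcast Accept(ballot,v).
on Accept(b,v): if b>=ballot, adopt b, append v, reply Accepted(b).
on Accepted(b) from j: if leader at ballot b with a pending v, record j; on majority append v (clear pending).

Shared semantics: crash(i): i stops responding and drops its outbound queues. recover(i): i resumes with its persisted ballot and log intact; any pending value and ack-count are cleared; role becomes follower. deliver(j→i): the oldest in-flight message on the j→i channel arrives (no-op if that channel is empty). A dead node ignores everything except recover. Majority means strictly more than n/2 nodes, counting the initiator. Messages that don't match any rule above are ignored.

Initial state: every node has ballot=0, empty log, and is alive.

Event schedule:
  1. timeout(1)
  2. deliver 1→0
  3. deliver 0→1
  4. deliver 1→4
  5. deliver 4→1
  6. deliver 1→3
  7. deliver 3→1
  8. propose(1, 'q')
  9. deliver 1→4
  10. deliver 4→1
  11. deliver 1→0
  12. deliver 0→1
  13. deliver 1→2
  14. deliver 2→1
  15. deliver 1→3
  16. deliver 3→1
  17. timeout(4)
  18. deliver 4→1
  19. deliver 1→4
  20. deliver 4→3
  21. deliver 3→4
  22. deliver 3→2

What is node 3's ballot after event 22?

after 1 — timeout(1): n1:cand/b6/[-]
after 2 — deliver 1→0: n0:foll/b6/[-]
after 3 — deliver 0→1: ·
after 4 — deliver 1→4: n4:foll/b6/[-]
after 5 — deliver 4→1: n1:lead/b6/[-]
after 6 — deliver 1→3: n3:foll/b6/[-]
after 7 — deliver 3→1: ·
after 8 — propose(1,'q'): ·
after 9 — deliver 1→4: n4:foll/b6/[q]
after 10 — deliver 4→1: ·
after 11 — deliver 1→0: n0:foll/b6/[q]
after 12 — deliver 0→1: n1:lead/b6/[q]
after 13 — deliver 1→2: n2:foll/b6/[-]
after 14 — deliver 2→1: ·
after 15 — deliver 1→3: n3:foll/b6/[q]
after 16 — deliver 3→1: ·
after 17 — timeout(4): n4:cand/b14/[q]
after 18 — deliver 4→1: n1:foll/b14/[q]
after 19 — deliver 1→4: ·
after 20 — deliver 4→3: n3:foll/b14/[q]
after 21 — deliver 3→4: n4:lead/b14/[q]
after 22 — deliver 3→2: ·

14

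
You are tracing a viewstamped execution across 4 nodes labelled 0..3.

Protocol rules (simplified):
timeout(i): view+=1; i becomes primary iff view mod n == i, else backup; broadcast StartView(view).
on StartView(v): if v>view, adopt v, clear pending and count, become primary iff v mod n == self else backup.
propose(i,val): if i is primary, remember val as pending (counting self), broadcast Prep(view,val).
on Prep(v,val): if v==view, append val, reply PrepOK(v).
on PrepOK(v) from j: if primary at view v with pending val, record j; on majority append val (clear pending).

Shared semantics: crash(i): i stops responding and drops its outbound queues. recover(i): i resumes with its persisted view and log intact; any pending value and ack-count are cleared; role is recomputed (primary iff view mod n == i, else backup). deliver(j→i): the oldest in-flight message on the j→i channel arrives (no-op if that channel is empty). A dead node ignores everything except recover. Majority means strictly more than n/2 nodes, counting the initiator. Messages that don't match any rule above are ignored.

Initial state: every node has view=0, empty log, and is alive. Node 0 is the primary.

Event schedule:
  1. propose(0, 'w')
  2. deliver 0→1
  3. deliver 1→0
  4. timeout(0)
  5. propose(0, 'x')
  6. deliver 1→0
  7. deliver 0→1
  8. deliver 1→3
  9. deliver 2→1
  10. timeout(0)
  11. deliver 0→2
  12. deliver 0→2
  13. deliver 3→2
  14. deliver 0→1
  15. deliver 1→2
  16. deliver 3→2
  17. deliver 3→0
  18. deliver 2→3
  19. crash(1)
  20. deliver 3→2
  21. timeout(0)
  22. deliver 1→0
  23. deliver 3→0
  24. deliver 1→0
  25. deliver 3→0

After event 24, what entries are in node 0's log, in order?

e1 propose(0,'w'): ·
e2 deliver 0→1: 1[back,v=0,w]
e3 deliver 1→0: ·
e4 timeout(0): 0[back,v=1,-]
e5 propose(0,'x'): ·
e6 deliver 1→0: ·
e7 deliver 0→1: 1[prim,v=1,w]
e8 deliver 1→3: ·
e9 deliver 2→1: ·
e10 timeout(0): 0[back,v=2,-]
e11 deliver 0→2: 2[back,v=0,w]
e12 deliver 0→2: 2[back,v=1,w]
e13 deliver 3→2: ·
e14 deliver 0→1: 1[back,v=2,w]
e15 deliver 1→2: ·
e16 deliver 3→2: ·
e17 deliver 3→0: ·
e18 deliver 2→3: ·
e19 crash(1): 1[✗back,v=2,w]
e20 deliver 3→2: ·
e21 timeout(0): 0[back,v=3,-]
e22 deliver 1→0: ·
e23 deliver 3→0: ·
e24 deliver 1→0: ·

empty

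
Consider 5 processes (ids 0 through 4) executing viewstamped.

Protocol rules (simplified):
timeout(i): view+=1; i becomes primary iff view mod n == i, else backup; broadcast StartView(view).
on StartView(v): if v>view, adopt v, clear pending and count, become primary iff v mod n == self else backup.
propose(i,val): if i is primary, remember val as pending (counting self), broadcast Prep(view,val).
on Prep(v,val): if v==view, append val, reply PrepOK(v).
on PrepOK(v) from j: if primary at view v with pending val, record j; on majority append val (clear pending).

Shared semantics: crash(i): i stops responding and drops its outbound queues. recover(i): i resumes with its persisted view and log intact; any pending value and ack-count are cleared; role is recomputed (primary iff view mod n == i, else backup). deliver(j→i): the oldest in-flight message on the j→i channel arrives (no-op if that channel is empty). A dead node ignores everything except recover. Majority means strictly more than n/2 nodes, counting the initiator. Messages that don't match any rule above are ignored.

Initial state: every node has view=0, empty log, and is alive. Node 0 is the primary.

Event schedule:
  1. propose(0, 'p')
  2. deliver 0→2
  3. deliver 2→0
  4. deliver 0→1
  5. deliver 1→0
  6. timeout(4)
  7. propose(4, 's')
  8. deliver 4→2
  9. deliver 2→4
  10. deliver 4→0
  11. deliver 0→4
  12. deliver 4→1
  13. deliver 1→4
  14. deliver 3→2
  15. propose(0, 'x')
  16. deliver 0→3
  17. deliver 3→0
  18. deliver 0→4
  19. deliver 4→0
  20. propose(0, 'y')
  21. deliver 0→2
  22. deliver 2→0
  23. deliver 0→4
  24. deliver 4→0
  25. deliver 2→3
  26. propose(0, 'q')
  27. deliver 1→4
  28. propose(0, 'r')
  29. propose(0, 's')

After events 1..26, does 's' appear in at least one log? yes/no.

1. propose(0,'p'):  nop
2. deliver 0→2:  <2:back v0 p>
3. deliver 2→0:  nop
4. deliver 0→1:  <1:back v0 p>
5. deliver 1→0:  <0:prim v0 p>
6. timeout(4):  <4:back v1 ->
7. propose(4,'s'):  nop
8. deliver 4→2:  <2:back v1 p>
9. deliver 2→4:  nop
10. deliver 4→0:  <0:back v1 p>
11. deliver 0→4:  nop
12. deliver 4→1:  <1:prim v1 p>
13. deliver 1→4:  nop
14. deliver 3→2:  nop
15. propose(0,'x'):  nop
16. deliver 0→3:  <3:back v0 p>
17. deliver 3→0:  nop
18. deliver 0→4:  nop
19. deliver 4→0:  nop
20. propose(0,'y'):  nop
21. deliver 0→2:  nop
22. deliver 2→0:  nop
23. deliver 0→4:  nop
24. deliver 4→0:  nop
25. deliver 2→3:  nop
26. propose(0,'q'):  nop

no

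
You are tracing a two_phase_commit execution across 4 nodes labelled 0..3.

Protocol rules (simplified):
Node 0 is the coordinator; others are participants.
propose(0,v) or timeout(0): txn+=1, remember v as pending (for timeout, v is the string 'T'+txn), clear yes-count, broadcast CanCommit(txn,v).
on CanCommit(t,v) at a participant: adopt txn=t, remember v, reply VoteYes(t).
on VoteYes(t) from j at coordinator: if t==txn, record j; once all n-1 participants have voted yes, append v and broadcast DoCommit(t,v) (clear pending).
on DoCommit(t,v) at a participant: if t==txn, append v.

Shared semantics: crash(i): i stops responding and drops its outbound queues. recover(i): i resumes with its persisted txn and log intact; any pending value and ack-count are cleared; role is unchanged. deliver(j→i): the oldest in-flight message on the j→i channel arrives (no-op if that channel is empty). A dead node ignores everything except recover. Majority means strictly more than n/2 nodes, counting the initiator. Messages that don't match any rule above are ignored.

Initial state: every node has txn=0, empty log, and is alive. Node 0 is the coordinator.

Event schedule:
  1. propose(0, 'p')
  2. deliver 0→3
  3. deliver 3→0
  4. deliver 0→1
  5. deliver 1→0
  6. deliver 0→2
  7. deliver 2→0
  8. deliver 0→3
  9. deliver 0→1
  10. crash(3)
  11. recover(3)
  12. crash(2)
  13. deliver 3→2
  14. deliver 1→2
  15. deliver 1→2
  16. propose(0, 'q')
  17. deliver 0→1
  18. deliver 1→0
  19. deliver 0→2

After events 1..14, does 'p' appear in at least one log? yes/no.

yes

e1 propose(0,'p'): 0[coor,t=1,-]
e2 deliver 0→3: 3[part,t=1,-]
e3 deliver 3→0: ·
e4 deliver 0→1: 1[part,t=1,-]
e5 deliver 1→0: ·
e6 deliver 0→2: 2[part,t=1,-]
e7 deliver 2→0: 0[coor,t=1,p]
e8 deliver 0→3: 3[part,t=1,p]
e9 deliver 0→1: 1[part,t=1,p]
e10 crash(3): 3[✗part,t=1,p]
e11 recover(3): 3[part,t=1,p]
e12 crash(2): 2[✗part,t=1,-]
e13 deliver 3→2: ·
e14 deliver 1→2: ·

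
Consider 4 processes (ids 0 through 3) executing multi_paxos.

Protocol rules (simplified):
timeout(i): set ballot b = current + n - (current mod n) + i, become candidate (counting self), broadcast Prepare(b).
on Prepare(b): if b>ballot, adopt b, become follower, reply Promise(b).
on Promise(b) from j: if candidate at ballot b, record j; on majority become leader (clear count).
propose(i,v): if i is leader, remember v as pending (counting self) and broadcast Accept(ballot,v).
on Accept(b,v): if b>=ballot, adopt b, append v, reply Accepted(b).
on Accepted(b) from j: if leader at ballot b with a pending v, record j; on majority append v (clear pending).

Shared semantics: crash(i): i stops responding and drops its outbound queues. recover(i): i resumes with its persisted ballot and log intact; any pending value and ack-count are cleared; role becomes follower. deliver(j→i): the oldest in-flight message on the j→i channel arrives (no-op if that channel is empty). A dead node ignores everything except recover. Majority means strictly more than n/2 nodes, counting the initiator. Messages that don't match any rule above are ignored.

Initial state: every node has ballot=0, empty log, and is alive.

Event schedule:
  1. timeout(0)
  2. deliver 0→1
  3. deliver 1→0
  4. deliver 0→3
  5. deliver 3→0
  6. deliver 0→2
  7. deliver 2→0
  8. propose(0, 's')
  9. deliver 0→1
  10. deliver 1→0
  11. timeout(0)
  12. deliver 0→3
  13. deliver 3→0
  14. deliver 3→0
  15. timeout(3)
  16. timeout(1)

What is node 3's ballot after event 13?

4

e1 timeout(0): 0[cand,b=4,-]
e2 deliver 0→1: 1[foll,b=4,-]
e3 deliver 1→0: ·
e4 deliver 0→3: 3[foll,b=4,-]
e5 deliver 3→0: 0[lead,b=4,-]
e6 deliver 0→2: 2[foll,b=4,-]
e7 deliver 2→0: ·
e8 propose(0,'s'): ·
e9 deliver 0→1: 1[foll,b=4,s]
e10 deliver 1→0: ·
e11 timeout(0): 0[cand,b=8,-]
e12 deliver 0→3: 3[foll,b=4,s]
e13 deliver 3→0: ·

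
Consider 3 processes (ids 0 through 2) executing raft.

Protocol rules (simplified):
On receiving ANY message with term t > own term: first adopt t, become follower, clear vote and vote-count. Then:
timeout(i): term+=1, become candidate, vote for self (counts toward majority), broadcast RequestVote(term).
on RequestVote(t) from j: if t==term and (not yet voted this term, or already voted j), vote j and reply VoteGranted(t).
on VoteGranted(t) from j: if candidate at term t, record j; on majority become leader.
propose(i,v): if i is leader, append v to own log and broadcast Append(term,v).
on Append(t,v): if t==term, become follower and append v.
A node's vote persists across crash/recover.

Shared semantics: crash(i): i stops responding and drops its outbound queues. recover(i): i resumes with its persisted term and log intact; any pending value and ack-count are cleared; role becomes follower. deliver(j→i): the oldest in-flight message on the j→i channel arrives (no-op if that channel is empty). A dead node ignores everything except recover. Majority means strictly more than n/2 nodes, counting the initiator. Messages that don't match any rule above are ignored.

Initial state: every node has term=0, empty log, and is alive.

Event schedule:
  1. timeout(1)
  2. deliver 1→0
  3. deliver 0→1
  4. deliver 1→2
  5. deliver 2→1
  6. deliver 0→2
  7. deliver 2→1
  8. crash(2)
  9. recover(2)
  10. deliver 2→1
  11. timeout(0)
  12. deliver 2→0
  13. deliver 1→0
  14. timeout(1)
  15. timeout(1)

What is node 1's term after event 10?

1

[1] timeout(1) → N1(cand t1 [-])
[2] deliver 1→0 → N0(foll t1 [-])
[3] deliver 0→1 → N1(lead t1 [-])
[4] deliver 1→2 → N2(foll t1 [-])
[5] deliver 2→1 → ∅
[6] deliver 0→2 → ∅
[7] deliver 2→1 → ∅
[8] crash(2) → N2(✗foll t1 [-])
[9] recover(2) → N2(foll t1 [-])
[10] deliver 2→1 → ∅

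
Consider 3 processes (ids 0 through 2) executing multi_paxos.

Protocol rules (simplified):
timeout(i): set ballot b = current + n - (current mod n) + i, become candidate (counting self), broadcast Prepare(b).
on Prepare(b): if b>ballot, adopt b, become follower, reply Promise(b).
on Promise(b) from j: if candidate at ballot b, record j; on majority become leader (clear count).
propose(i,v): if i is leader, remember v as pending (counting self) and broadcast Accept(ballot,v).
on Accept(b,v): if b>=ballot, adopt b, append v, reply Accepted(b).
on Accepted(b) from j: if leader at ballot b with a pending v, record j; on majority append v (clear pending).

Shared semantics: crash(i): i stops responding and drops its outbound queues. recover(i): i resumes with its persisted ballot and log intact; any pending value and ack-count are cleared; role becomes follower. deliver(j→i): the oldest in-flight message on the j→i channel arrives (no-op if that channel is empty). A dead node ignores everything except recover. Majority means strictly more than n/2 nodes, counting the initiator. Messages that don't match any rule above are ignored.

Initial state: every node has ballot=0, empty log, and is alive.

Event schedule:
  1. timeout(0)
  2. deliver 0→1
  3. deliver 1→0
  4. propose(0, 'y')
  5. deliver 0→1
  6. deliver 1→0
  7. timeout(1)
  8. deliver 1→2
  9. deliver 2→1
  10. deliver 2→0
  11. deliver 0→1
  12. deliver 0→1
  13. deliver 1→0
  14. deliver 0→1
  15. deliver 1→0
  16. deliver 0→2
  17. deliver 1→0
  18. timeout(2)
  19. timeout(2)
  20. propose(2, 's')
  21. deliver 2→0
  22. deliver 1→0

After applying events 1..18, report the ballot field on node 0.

7

e1 timeout(0): 0[cand,b=3,-]
e2 deliver 0→1: 1[foll,b=3,-]
e3 deliver 1→0: 0[lead,b=3,-]
e4 propose(0,'y'): ·
e5 deliver 0→1: 1[foll,b=3,y]
e6 deliver 1→0: 0[lead,b=3,y]
e7 timeout(1): 1[cand,b=7,y]
e8 deliver 1→2: 2[foll,b=7,-]
e9 deliver 2→1: 1[lead,b=7,y]
e10 deliver 2→0: ·
e11 deliver 0→1: ·
e12 deliver 0→1: ·
e13 deliver 1→0: 0[foll,b=7,y]
e14 deliver 0→1: ·
e15 deliver 1→0: ·
e16 deliver 0→2: ·
e17 deliver 1→0: ·
e18 timeout(2): 2[cand,b=11,-]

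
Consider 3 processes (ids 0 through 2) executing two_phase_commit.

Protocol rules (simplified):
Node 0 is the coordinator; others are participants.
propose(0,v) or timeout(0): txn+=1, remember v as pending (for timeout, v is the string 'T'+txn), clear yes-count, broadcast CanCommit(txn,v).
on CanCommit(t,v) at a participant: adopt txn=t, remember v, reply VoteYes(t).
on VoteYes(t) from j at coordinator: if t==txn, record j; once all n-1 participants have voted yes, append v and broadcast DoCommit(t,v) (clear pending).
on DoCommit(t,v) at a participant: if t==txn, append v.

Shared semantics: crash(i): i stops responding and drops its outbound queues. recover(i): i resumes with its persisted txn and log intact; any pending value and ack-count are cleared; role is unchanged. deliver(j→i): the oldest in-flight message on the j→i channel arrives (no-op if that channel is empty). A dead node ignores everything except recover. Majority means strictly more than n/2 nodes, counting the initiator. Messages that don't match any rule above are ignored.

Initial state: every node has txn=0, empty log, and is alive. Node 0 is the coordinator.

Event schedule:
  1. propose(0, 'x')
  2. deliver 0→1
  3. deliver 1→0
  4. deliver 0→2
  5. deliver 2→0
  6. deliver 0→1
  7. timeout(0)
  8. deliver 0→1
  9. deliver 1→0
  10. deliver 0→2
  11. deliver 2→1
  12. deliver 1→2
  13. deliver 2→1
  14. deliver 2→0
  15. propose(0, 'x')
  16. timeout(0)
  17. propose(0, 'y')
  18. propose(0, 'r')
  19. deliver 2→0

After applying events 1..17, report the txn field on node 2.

1. propose(0,'x'):  <0:coor t1 ->
2. deliver 0→1:  <1:part t1 ->
3. deliver 1→0:  nop
4. deliver 0→2:  <2:part t1 ->
5. deliver 2→0:  <0:coor t1 x>
6. deliver 0→1:  <1:part t1 x>
7. timeout(0):  <0:coor t2 x>
8. deliver 0→1:  <1:part t2 x>
9. deliver 1→0:  nop
10. deliver 0→2:  <2:part t1 x>
11. deliver 2→1:  nop
12. deliver 1→2:  nop
13. deliver 2→1:  nop
14. deliver 2→0:  nop
15. propose(0,'x'):  <0:coor t3 x>
16. timeout(0):  <0:coor t4 x>
17. propose(0,'y'):  <0:coor t5 x>

1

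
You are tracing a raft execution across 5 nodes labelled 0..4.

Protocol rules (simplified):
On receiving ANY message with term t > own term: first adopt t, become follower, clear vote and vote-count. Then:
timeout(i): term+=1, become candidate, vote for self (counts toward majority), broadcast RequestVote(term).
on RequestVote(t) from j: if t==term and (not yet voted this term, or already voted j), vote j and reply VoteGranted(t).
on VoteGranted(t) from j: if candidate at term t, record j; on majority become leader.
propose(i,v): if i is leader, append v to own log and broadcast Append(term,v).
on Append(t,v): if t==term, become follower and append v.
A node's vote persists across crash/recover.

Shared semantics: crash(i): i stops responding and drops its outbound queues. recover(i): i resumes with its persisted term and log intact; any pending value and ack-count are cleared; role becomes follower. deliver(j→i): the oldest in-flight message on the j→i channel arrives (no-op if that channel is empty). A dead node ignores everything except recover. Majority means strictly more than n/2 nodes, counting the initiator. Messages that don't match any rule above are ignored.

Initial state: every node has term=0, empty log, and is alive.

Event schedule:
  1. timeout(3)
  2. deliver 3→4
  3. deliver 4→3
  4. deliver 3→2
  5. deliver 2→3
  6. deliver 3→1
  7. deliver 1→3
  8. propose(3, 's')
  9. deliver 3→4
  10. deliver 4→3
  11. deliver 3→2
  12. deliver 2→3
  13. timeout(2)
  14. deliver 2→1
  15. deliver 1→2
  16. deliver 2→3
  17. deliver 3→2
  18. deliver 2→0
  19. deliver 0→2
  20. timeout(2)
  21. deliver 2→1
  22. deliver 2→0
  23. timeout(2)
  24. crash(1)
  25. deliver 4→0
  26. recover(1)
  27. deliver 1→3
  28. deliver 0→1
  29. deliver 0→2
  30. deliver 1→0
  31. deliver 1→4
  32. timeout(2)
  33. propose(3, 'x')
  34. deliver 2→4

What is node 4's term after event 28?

1

e1 timeout(3): 3[cand,t=1,-]
e2 deliver 3→4: 4[foll,t=1,-]
e3 deliver 4→3: ·
e4 deliver 3→2: 2[foll,t=1,-]
e5 deliver 2→3: 3[lead,t=1,-]
e6 deliver 3→1: 1[foll,t=1,-]
e7 deliver 1→3: ·
e8 propose(3,'s'): 3[lead,t=1,s]
e9 deliver 3→4: 4[foll,t=1,s]
e10 deliver 4→3: ·
e11 deliver 3→2: 2[foll,t=1,s]
e12 deliver 2→3: ·
e13 timeout(2): 2[cand,t=2,s]
e14 deliver 2→1: 1[foll,t=2,-]
e15 deliver 1→2: ·
e16 deliver 2→3: 3[foll,t=2,s]
e17 deliver 3→2: 2[lead,t=2,s]
e18 deliver 2→0: 0[foll,t=2,-]
e19 deliver 0→2: ·
e20 timeout(2): 2[cand,t=3,s]
e21 deliver 2→1: 1[foll,t=3,-]
e22 deliver 2→0: 0[foll,t=3,-]
e23 timeout(2): 2[cand,t=4,s]
e24 crash(1): 1[✗foll,t=3,-]
e25 deliver 4→0: ·
e26 recover(1): 1[foll,t=3,-]
e27 deliver 1→3: ·
e28 deliver 0→1: ·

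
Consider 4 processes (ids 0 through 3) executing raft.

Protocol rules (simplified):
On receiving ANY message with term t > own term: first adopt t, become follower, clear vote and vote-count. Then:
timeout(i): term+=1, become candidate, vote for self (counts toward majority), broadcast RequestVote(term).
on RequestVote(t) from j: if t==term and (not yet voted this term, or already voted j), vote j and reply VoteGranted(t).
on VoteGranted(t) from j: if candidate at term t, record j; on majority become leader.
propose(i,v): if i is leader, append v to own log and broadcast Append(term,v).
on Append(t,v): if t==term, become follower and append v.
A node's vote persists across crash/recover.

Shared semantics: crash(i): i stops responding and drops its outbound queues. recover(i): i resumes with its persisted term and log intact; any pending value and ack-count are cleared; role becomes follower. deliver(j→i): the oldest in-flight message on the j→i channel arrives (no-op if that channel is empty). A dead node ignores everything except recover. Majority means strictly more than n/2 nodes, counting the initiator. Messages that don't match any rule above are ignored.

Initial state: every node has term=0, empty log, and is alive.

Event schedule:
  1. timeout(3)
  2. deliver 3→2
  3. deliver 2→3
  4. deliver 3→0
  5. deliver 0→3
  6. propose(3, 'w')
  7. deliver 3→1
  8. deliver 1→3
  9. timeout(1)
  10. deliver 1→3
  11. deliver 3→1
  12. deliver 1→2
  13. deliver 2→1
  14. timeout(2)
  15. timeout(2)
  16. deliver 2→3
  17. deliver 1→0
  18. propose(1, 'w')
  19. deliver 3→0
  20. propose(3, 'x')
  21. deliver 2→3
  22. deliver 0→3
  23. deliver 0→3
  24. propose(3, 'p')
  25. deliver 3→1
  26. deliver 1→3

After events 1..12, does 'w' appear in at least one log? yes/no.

yes

step 1 timeout(3): 3={cand,t=1,log=-}
step 2 deliver 3→2: 2={foll,t=1,log=-}
step 3 deliver 2→3: —
step 4 deliver 3→0: 0={foll,t=1,log=-}
step 5 deliver 0→3: 3={lead,t=1,log=-}
step 6 propose(3,'w'): 3={lead,t=1,log=w}
step 7 deliver 3→1: 1={foll,t=1,log=-}
step 8 deliver 1→3: —
step 9 timeout(1): 1={cand,t=2,log=-}
step 10 deliver 1→3: 3={foll,t=2,log=w}
step 11 deliver 3→1: —
step 12 deliver 1→2: 2={foll,t=2,log=-}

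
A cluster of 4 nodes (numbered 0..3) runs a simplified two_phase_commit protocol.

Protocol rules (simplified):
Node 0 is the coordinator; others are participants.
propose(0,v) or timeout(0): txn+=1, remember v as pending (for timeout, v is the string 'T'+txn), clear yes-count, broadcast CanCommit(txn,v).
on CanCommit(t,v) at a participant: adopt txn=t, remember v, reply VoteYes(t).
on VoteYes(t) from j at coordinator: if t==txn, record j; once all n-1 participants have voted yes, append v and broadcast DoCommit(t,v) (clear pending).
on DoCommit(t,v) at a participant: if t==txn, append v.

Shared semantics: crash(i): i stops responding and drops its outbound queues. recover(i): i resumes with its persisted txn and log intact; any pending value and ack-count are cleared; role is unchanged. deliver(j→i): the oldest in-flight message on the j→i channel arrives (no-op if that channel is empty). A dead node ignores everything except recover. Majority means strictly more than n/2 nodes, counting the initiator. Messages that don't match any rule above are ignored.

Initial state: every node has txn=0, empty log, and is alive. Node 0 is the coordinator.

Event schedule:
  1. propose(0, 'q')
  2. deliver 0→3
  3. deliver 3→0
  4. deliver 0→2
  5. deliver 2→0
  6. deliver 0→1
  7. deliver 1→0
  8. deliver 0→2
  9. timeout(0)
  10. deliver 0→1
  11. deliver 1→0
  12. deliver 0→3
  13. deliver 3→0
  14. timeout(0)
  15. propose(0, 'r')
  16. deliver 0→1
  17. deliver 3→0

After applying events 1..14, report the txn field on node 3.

step 1 propose(0,'q'): 0={coor,t=1,log=-}
step 2 deliver 0→3: 3={part,t=1,log=-}
step 3 deliver 3→0: —
step 4 deliver 0→2: 2={part,t=1,log=-}
step 5 deliver 2→0: —
step 6 deliver 0→1: 1={part,t=1,log=-}
step 7 deliver 1→0: 0={coor,t=1,log=q}
step 8 deliver 0→2: 2={part,t=1,log=q}
step 9 timeout(0): 0={coor,t=2,log=q}
step 10 deliver 0→1: 1={part,t=1,log=q}
step 11 deliver 1→0: —
step 12 deliver 0→3: 3={part,t=1,log=q}
step 13 deliver 3→0: —
step 14 timeout(0): 0={coor,t=3,log=q}

1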